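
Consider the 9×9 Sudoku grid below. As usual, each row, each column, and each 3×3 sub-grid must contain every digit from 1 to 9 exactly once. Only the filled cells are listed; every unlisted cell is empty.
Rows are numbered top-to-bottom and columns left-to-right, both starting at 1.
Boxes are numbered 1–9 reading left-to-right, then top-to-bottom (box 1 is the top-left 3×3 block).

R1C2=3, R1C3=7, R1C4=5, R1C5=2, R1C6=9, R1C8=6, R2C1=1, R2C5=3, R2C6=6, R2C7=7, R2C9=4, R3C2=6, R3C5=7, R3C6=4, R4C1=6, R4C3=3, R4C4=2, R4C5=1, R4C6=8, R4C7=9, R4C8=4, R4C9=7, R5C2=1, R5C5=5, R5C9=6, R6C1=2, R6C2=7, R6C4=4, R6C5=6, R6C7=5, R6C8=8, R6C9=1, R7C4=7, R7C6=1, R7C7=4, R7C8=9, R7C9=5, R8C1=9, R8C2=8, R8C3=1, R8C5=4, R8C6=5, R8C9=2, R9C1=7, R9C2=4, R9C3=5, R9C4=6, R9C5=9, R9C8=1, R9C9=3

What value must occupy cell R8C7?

Row 8 already contains {1, 2, 4, 5, 8, 9}.
Column 7 already contains {4, 5, 7, 9}.
Its 3×3 block (box 9) already contains {1, 2, 3, 4, 5, 9}.
The only value from 1–9 not eliminated is 6, so R8C7 = 6.

6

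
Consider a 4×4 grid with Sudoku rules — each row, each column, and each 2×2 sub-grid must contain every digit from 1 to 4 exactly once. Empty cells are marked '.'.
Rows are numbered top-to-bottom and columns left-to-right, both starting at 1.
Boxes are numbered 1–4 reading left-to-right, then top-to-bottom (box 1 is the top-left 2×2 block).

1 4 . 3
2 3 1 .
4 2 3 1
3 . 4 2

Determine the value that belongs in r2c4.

4

Row 2 already contains {1, 2, 3}.
Column 4 already contains {1, 2, 3}.
Its 2×2 block (box 2) already contains {1, 3}.
The only value from 1–4 not eliminated is 4, so r2c4 = 4.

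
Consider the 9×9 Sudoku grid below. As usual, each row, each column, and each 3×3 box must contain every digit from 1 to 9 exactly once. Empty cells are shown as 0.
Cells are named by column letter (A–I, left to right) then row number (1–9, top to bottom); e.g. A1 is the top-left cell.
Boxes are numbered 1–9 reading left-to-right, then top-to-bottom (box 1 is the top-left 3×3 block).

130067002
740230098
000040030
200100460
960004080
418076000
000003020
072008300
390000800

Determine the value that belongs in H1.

4

Cell H1 itself could take any of {4, 5} by direct elimination.
Consider where 4 can go in row 1.
C1 is out (box 1 already has a 4).
D1 is out (box 2 already has a 4).
G1 is out (column G already has a 4).
So the only cell in row 1 that can hold 4 is H1.
Therefore H1 = 4.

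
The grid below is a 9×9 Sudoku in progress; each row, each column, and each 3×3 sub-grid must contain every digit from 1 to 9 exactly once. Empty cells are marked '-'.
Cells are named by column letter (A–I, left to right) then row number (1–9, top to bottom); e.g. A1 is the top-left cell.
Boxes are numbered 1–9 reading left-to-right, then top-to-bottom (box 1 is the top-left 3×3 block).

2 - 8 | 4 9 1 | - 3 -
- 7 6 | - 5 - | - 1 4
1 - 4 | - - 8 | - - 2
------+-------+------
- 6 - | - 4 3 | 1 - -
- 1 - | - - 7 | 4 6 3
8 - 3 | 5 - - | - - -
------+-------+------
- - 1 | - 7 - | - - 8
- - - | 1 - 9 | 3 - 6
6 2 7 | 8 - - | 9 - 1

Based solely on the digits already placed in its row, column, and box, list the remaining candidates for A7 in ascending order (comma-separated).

3,4,5,9

Row 7 already contains {1, 7, 8}.
Column A already contains {1, 2, 6, 8}.
Its 3×3 block (box 7) already contains {1, 2, 6, 7}.
Removing those from 1–9 leaves {3, 4, 5, 9} as the candidates for A7.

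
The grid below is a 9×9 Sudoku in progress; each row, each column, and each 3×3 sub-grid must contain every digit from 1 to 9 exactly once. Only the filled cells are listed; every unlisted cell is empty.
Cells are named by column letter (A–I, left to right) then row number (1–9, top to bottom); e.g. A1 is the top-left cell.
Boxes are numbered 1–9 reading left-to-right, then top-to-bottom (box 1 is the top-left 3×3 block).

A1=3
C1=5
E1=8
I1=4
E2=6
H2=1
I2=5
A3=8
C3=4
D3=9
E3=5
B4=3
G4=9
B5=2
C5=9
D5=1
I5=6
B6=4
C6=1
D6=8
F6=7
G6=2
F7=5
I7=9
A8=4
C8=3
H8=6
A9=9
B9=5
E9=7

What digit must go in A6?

Cell A6 itself could take any of {5, 6} by direct elimination.
Consider where 6 can go in row 6.
E6 is out (column E already has a 6).
H6 is out (column H already has a 6).
I6 is out (column I already has a 6).
So the only cell in row 6 that can hold 6 is A6.
Therefore A6 = 6.

6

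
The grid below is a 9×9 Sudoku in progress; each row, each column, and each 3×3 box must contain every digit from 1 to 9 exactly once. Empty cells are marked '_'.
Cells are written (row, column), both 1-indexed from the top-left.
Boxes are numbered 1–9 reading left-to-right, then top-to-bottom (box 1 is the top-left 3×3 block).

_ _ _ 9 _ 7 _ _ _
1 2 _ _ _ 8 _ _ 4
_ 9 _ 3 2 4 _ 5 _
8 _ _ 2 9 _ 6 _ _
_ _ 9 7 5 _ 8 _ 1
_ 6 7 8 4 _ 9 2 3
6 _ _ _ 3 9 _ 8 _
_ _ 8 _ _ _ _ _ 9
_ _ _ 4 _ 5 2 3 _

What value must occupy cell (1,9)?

Cell (1,9) itself could take any of {2, 6, 8} by direct elimination.
Consider where 2 can go in box 3.
(1,7) is out (column 7 already has a 2). (1,8) is out (column 8 already has a 2). (2,7) is out (row 2 already has a 2). (2,8) is out (row 2 already has a 2). The remaining empty cells in box 3 are similarly blocked.
So the only cell in box 3 that can hold 2 is (1,9).
Therefore (1,9) = 2.

2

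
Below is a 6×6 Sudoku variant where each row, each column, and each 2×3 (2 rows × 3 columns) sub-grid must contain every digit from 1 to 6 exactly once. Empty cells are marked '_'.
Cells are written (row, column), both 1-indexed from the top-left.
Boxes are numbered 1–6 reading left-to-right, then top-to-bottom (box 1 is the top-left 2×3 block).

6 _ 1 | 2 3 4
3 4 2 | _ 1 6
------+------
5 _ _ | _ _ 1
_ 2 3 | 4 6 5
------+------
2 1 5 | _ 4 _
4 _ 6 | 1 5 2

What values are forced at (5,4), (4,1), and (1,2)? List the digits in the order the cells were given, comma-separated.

For (5,4):
  Consider where 6 can go in box 6.
  (5,6) is out (column 6 already has a 6).
  So the only cell in box 6 that can hold 6 is (5,4).
  So (5,4) = 6.
For (4,1):
  Row 4 already contains {2, 3, 4, 5, 6}.
  Column 1 already contains {2, 3, 4, 5, 6}.
  Its 2×3 block (box 3) already contains {2, 3, 5}.
  The only value from 1–6 not eliminated is 1, so (4,1) = 1.
For (1,2):
  Row 1 already contains {1, 2, 3, 4, 6}.
  Column 2 already contains {1, 2, 4}.
  Its 2×3 block (box 1) already contains {1, 2, 3, 4, 6}.
  The only value from 1–6 not eliminated is 5, so (1,2) = 5.

6,1,5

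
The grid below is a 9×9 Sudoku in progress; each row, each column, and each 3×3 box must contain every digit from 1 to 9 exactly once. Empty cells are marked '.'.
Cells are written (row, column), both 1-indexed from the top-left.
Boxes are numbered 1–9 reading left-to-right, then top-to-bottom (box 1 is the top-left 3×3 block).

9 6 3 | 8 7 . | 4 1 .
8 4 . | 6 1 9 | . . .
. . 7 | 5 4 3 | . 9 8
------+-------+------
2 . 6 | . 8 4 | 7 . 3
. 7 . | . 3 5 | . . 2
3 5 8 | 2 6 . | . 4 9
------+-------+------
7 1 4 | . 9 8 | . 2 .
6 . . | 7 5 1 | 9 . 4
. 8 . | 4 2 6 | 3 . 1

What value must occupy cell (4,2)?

Row 4 already contains {2, 3, 4, 6, 7, 8}.
Column 2 already contains {1, 4, 5, 6, 7, 8}.
Its 3×3 block (box 4) already contains {2, 3, 5, 6, 7, 8}.
The only value from 1–9 not eliminated is 9, so (4,2) = 9.

9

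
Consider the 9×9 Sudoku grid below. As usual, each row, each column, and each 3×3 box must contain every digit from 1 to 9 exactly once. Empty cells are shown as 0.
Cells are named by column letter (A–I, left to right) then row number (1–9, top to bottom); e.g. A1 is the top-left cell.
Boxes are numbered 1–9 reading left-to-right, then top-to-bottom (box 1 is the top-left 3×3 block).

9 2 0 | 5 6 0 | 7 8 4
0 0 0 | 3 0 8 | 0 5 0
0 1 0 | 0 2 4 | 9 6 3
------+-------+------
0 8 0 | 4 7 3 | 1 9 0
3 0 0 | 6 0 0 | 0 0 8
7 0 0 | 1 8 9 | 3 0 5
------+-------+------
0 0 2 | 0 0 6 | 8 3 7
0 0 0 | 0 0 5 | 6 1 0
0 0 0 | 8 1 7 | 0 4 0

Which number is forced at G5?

4

Cell G5 itself could take any of {2, 4} by direct elimination.
Consider where 4 can go in box 6.
I4 is out (row 4 already has a 4).
H5 is out (column H already has a 4).
H6 is out (column H already has a 4).
So the only cell in box 6 that can hold 4 is G5.
Therefore G5 = 4.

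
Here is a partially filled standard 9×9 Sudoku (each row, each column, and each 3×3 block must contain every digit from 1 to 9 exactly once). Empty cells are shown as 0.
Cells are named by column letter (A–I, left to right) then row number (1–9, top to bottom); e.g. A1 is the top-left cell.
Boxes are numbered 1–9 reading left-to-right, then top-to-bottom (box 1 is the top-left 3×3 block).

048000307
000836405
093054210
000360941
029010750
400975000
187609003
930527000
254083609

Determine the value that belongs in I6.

Cell I6 itself could take any of {2, 6, 8} by direct elimination.
Consider where 2 can go in column I.
I3 is out (row 3 already has a 2).
I5 is out (row 5 already has a 2).
I8 is out (row 8 already has a 2).
So the only cell in column I that can hold 2 is I6.
Therefore I6 = 2.

2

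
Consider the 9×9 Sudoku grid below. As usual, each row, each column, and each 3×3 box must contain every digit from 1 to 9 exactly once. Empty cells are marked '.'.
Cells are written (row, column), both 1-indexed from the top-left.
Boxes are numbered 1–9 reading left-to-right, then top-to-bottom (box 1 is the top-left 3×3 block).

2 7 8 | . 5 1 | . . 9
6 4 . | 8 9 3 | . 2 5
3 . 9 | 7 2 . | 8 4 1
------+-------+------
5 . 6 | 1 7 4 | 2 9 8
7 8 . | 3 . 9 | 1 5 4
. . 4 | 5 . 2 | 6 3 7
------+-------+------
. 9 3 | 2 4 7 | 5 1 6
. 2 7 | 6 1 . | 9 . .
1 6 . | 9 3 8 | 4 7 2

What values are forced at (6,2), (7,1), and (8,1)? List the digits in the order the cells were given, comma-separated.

For (6,2):
  Row 6 already contains {2, 3, 4, 5, 6, 7}.
  Column 2 already contains {2, 4, 6, 7, 8, 9}.
  Its 3×3 block (box 4) already contains {4, 5, 6, 7, 8}.
  The only value from 1–9 not eliminated is 1, so (6,2) = 1.
For (7,1):
  Row 7 already contains {1, 2, 3, 4, 5, 6, 7, 9}.
  Column 1 already contains {1, 2, 3, 5, 6, 7}.
  Its 3×3 block (box 7) already contains {1, 2, 3, 6, 7, 9}.
  The only value from 1–9 not eliminated is 8, so (7,1) = 8.
For (8,1):
  Consider where 4 can go in column 1.
  (6,1) is out (row 6 already has a 4).
  (7,1) is out (row 7 already has a 4).
  So the only cell in column 1 that can hold 4 is (8,1).
  So (8,1) = 4.

1,8,4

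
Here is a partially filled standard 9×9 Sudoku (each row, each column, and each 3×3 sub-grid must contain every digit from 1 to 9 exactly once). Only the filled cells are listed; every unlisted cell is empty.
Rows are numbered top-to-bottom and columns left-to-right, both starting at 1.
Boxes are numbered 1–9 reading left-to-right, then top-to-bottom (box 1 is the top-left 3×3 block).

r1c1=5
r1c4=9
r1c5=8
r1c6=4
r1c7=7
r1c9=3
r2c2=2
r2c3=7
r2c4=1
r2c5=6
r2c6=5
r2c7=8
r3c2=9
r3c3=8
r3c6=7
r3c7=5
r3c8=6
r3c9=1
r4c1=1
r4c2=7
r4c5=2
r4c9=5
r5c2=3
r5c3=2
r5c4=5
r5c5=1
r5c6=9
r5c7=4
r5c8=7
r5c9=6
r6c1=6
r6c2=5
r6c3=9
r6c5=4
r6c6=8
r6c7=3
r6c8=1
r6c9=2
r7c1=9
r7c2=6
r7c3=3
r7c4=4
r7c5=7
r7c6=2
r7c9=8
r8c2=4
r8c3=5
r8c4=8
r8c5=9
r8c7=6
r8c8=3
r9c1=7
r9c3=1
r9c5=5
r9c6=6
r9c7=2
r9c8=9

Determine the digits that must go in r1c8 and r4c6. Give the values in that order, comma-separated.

2,3

For r1c8:
  Row 1 already contains {3, 4, 5, 7, 8, 9}.
  Column 8 already contains {1, 3, 6, 7, 9}.
  Its 3×3 block (box 3) already contains {1, 3, 5, 6, 7, 8}.
  The only value from 1–9 not eliminated is 2, so r1c8 = 2.
For r4c6:
  Row 4 already contains {1, 2, 5, 7}.
  Column 6 already contains {2, 4, 5, 6, 7, 8, 9}.
  Its 3×3 block (box 5) already contains {1, 2, 4, 5, 8, 9}.
  The only value from 1–9 not eliminated is 3, so r4c6 = 3.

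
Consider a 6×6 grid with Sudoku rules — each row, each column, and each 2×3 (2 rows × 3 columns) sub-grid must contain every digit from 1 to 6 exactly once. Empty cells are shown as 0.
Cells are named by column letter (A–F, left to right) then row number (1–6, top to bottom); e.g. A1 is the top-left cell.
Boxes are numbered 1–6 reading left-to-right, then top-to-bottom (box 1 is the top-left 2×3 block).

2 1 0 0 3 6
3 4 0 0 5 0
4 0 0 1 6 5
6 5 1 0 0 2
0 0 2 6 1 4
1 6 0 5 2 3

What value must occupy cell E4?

Row 4 already contains {1, 2, 5, 6}.
Column E already contains {1, 2, 3, 5, 6}.
Its 2×3 block (box 4) already contains {1, 2, 5, 6}.
The only value from 1–6 not eliminated is 4, so E4 = 4.

4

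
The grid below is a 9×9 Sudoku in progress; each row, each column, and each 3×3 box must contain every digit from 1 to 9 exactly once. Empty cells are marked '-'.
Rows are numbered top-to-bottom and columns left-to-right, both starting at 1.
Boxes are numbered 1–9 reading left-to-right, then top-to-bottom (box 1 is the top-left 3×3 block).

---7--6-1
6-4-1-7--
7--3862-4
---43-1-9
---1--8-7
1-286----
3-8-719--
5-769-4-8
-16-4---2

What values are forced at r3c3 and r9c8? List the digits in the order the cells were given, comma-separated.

For r3c3:
  Consider where 1 can go in row 3.
  r3c2 is out (column 2 already has a 1).
  r3c8 is out (box 3 already has a 1).
  So the only cell in row 3 that can hold 1 is r3c3.
  So r3c3 = 1.
For r9c8:
  Consider where 7 can go in column 8.
  r1c8 is out (row 1 already has a 7). r2c8 is out (row 2 already has a 7). r3c8 is out (row 3 already has a 7). r4c8 is out (box 6 already has a 7). The remaining empty cells in column 8 are similarly blocked.
  So the only cell in column 8 that can hold 7 is r9c8.
  So r9c8 = 7.

1,7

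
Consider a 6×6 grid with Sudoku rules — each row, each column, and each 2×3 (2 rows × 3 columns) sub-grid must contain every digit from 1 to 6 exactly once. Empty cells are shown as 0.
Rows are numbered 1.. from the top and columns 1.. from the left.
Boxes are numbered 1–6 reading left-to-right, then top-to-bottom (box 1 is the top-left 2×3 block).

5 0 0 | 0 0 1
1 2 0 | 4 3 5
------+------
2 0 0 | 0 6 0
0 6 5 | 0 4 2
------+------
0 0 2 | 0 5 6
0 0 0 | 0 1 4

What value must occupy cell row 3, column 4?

Cell row 3, column 4 itself could take any of {1, 3, 5} by direct elimination.
Consider where 5 can go in row 3.
row 3, column 2 is out (box 3 already has a 5).
row 3, column 3 is out (column 3 already has a 5).
row 3, column 6 is out (column 6 already has a 5).
So the only cell in row 3 that can hold 5 is row 3, column 4.
Therefore row 3, column 4 = 5.

5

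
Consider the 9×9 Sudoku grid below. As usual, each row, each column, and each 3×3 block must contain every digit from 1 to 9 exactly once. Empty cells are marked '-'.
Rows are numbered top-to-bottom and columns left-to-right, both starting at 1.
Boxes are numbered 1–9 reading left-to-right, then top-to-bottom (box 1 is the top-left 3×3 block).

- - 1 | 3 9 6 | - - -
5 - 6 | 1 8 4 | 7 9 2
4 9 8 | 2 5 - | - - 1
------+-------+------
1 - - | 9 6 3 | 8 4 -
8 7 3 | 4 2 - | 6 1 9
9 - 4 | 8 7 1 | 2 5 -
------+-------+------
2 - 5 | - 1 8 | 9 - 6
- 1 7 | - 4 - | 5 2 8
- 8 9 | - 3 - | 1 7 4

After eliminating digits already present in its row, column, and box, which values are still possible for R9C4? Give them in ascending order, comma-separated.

Row 9 already contains {1, 3, 4, 7, 8, 9}.
Column 4 already contains {1, 2, 3, 4, 8, 9}.
Its 3×3 block (box 8) already contains {1, 3, 4, 8}.
Removing those from 1–9 leaves {5, 6} as the candidates for R9C4.

5,6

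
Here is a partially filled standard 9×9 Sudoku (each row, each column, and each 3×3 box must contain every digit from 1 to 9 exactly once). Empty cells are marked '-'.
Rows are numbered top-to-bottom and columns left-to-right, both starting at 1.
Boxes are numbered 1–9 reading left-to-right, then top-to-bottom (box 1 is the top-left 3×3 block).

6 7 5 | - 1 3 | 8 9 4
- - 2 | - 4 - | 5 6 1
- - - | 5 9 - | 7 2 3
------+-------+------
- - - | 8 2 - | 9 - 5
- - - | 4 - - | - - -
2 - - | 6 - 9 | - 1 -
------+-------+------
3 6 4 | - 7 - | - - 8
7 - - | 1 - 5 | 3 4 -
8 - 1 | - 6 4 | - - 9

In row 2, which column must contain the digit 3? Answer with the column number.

2

Consider where 3 can go in row 2.
r2c1 is out (column 1 already has a 3).
r2c4 is out (box 2 already has a 3).
r2c6 is out (column 6 already has a 3).
So the only cell in row 2 that can hold 3 is r2c2.
That is column 2.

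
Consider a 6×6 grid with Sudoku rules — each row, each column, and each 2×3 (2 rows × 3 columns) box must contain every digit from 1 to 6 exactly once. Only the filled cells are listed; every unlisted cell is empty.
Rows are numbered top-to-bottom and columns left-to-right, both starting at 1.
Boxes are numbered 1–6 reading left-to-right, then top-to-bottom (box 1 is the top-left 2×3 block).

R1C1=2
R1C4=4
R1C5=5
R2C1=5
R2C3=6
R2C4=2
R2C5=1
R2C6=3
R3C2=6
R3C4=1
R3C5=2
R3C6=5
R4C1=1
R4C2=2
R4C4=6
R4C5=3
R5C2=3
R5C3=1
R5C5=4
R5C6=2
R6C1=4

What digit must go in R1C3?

3

Row 1 already contains {2, 4, 5}.
Column 3 already contains {1, 6}.
Its 2×3 block (box 1) already contains {2, 5, 6}.
The only value from 1–6 not eliminated is 3, so R1C3 = 3.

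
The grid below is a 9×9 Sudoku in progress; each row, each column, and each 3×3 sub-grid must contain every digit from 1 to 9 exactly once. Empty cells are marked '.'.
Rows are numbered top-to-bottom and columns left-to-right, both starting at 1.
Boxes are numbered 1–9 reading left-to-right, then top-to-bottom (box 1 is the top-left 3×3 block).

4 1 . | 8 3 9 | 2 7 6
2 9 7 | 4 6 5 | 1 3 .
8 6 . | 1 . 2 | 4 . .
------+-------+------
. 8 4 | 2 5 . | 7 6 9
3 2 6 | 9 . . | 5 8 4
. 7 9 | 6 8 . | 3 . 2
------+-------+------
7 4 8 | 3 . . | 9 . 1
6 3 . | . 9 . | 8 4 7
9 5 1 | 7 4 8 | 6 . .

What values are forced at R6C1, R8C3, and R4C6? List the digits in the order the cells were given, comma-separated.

5,2,3

For R6C1:
  Consider where 5 can go in row 6.
  R6C6 is out (column 6 already has a 5).
  R6C8 is out (box 6 already has a 5).
  So the only cell in row 6 that can hold 5 is R6C1.
  So R6C1 = 5.
For R8C3:
  Row 8 already contains {3, 4, 6, 7, 8, 9}.
  Column 3 already contains {1, 4, 6, 7, 8, 9}.
  Its 3×3 block (box 7) already contains {1, 3, 4, 5, 6, 7, 8, 9}.
  The only value from 1–9 not eliminated is 2, so R8C3 = 2.
For R4C6:
  Consider where 3 can go in box 5.
  R5C5 is out (row 5 already has a 3).
  R5C6 is out (row 5 already has a 3).
  R6C6 is out (row 6 already has a 3).
  So the only cell in box 5 that can hold 3 is R4C6.
  So R4C6 = 3.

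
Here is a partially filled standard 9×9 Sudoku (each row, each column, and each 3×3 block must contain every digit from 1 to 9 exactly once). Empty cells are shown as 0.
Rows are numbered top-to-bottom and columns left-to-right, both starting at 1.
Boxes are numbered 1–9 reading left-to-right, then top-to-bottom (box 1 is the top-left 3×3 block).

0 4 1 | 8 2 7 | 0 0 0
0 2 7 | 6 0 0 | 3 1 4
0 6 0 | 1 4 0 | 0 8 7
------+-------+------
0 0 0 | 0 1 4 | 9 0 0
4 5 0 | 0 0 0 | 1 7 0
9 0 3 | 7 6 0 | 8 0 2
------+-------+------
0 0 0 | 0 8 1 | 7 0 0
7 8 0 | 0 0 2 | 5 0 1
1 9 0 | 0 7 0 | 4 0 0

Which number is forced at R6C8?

4

Cell R6C8 itself could take any of {4, 5} by direct elimination.
Consider where 4 can go in column 8.
R1C8 is out (row 1 already has a 4).
R4C8 is out (row 4 already has a 4).
R7C8 is out (box 9 already has a 4).
R8C8 is out (box 9 already has a 4).
R9C8 is out (row 9 already has a 4).
So the only cell in column 8 that can hold 4 is R6C8.
Therefore R6C8 = 4.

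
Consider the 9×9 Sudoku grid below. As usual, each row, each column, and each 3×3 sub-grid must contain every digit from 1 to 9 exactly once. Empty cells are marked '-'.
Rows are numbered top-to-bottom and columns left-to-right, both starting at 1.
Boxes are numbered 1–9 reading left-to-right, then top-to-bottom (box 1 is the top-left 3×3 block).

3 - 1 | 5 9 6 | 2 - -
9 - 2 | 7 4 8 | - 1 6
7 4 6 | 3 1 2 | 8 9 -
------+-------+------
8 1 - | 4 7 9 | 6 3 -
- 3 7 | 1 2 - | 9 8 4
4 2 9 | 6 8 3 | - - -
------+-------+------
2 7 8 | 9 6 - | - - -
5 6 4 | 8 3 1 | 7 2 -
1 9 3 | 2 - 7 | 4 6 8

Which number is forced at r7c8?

5

Row 7 already contains {2, 6, 7, 8, 9}.
Column 8 already contains {1, 2, 3, 6, 8, 9}.
Its 3×3 block (box 9) already contains {2, 4, 6, 7, 8}.
The only value from 1–9 not eliminated is 5, so r7c8 = 5.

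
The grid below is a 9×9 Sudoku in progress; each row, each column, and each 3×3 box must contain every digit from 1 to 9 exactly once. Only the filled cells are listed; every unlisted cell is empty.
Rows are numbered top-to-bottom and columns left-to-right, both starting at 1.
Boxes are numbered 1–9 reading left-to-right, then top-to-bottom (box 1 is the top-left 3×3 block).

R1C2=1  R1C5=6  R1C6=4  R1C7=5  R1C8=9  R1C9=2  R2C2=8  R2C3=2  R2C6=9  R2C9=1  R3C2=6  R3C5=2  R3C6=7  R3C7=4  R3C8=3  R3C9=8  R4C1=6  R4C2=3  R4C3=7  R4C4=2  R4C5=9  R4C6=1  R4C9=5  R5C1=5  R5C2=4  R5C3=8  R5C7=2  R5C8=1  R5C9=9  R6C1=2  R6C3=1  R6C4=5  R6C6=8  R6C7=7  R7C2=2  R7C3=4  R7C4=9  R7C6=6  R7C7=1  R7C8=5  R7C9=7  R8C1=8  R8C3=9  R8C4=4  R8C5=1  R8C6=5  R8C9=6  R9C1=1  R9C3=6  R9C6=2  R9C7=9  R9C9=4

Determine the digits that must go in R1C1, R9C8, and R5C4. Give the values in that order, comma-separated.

7,8,6

For R1C1:
  Consider where 7 can go in row 1.
  R1C3 is out (column 3 already has a 7).
  R1C4 is out (box 2 already has a 7).
  So the only cell in row 1 that can hold 7 is R1C1.
  So R1C1 = 7.
For R9C8:
  Row 9 already contains {1, 2, 4, 6, 9}.
  Column 8 already contains {1, 3, 5, 9}.
  Its 3×3 block (box 9) already contains {1, 4, 5, 6, 7, 9}.
  The only value from 1–9 not eliminated is 8, so R9C8 = 8.
For R5C4:
  Consider where 6 can go in row 5.
  R5C5 is out (column 5 already has a 6).
  R5C6 is out (column 6 already has a 6).
  So the only cell in row 5 that can hold 6 is R5C4.
  So R5C4 = 6.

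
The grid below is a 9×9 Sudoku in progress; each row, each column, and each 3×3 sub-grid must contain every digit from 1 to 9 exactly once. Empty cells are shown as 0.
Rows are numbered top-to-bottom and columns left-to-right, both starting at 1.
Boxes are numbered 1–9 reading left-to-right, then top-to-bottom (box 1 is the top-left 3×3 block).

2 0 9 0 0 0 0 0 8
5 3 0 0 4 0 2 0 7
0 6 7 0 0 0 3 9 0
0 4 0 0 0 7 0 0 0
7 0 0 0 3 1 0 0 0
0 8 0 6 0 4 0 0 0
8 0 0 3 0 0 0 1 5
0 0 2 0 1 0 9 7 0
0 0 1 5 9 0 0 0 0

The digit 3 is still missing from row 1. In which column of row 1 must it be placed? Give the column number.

Consider where 3 can go in row 1.
R1C2 is out (column 2 already has a 3).
R1C4 is out (column 4 already has a 3).
R1C5 is out (column 5 already has a 3).
R1C7 is out (column 7 already has a 3).
R1C8 is out (box 3 already has a 3).
So the only cell in row 1 that can hold 3 is R1C6.
That is column 6.

6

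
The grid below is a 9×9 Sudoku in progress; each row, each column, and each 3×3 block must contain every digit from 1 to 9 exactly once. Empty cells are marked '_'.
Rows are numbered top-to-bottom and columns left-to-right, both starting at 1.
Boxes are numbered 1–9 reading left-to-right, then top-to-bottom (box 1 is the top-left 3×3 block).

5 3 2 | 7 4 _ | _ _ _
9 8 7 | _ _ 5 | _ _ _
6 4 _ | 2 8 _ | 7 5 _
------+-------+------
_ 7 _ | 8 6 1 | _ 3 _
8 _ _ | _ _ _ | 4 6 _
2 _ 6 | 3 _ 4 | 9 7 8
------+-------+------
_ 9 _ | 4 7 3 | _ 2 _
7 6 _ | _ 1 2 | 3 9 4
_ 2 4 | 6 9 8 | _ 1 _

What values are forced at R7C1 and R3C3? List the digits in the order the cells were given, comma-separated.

For R7C1:
  Row 7 already contains {2, 3, 4, 7, 9}.
  Column 1 already contains {2, 5, 6, 7, 8, 9}.
  Its 3×3 block (box 7) already contains {2, 4, 6, 7, 9}.
  The only value from 1–9 not eliminated is 1, so R7C1 = 1.
For R3C3:
  Row 3 already contains {2, 4, 5, 6, 7, 8}.
  Column 3 already contains {2, 4, 6, 7}.
  Its 3×3 block (box 1) already contains {2, 3, 4, 5, 6, 7, 8, 9}.
  The only value from 1–9 not eliminated is 1, so R3C3 = 1.

1,1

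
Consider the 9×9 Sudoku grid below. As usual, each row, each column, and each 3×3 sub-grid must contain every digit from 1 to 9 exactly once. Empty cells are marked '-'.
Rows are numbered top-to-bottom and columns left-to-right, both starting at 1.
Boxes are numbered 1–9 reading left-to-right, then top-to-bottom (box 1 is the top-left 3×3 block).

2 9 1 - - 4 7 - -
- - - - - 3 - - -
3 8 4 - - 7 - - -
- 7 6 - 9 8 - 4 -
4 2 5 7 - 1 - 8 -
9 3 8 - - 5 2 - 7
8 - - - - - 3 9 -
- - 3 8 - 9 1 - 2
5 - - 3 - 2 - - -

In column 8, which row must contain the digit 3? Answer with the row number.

1

Consider where 3 can go in column 8.
r2c8 is out (row 2 already has a 3).
r3c8 is out (row 3 already has a 3).
r6c8 is out (row 6 already has a 3).
r8c8 is out (row 8 already has a 3).
r9c8 is out (row 9 already has a 3).
So the only cell in column 8 that can hold 3 is r1c8.
That is row 1.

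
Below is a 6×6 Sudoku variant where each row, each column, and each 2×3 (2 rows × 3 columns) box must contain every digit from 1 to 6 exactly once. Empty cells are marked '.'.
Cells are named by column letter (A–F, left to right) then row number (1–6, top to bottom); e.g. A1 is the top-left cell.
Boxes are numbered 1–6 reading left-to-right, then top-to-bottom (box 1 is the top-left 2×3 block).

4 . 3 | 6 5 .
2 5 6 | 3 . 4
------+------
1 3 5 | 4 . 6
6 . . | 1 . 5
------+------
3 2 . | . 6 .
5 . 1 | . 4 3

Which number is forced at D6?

2

Row 6 already contains {1, 3, 4, 5}.
Column D already contains {1, 3, 4, 6}.
Its 2×3 block (box 6) already contains {3, 4, 6}.
The only value from 1–6 not eliminated is 2, so D6 = 2.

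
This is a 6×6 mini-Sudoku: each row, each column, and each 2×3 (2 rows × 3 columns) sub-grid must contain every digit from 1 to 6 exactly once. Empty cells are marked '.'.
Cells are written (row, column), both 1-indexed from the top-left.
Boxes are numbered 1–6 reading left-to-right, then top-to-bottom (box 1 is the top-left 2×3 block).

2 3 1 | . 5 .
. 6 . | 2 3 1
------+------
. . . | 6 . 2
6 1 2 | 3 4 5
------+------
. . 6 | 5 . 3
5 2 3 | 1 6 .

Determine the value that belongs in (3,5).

Row 3 already contains {2, 6}.
Column 5 already contains {3, 4, 5, 6}.
Its 2×3 block (box 4) already contains {2, 3, 4, 5, 6}.
The only value from 1–6 not eliminated is 1, so (3,5) = 1.

1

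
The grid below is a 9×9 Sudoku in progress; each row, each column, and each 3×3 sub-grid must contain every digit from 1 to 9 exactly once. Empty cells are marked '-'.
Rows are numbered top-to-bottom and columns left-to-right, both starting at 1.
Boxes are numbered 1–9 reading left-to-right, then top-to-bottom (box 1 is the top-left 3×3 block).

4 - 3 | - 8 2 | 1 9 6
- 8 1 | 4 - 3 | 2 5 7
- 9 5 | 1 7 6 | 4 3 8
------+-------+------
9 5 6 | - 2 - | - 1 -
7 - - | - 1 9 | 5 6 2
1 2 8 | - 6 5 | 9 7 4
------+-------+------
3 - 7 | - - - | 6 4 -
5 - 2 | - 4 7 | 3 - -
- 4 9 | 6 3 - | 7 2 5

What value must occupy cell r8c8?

Row 8 already contains {2, 3, 4, 5, 7}.
Column 8 already contains {1, 2, 3, 4, 5, 6, 7, 9}.
Its 3×3 block (box 9) already contains {2, 3, 4, 5, 6, 7}.
The only value from 1–9 not eliminated is 8, so r8c8 = 8.

8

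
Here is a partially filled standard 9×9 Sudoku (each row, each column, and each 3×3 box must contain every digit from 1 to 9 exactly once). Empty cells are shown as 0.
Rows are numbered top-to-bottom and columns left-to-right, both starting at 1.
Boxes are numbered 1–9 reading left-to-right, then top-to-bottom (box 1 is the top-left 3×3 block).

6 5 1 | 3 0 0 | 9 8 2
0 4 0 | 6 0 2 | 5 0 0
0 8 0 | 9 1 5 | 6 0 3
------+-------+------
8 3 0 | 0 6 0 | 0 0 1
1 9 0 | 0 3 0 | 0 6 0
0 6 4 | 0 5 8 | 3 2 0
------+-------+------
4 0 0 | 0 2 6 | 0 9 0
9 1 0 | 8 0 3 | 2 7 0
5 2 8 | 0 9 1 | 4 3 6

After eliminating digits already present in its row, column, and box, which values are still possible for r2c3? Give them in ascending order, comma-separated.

Row 2 already contains {2, 4, 5, 6}.
Column 3 already contains {1, 4, 8}.
Its 3×3 block (box 1) already contains {1, 4, 5, 6, 8}.
Removing those from 1–9 leaves {3, 7, 9} as the candidates for r2c3.

3,7,9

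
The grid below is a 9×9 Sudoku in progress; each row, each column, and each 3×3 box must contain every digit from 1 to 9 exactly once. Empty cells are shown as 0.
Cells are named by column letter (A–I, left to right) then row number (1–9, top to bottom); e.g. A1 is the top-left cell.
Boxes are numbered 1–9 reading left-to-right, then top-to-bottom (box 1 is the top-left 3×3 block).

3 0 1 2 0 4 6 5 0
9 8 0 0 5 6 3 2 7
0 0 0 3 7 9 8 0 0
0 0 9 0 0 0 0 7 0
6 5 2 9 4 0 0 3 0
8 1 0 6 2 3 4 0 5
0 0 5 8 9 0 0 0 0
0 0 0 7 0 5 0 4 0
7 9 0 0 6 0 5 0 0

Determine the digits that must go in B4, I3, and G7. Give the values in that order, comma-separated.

For B4:
  Consider where 3 can go in row 4.
  A4 is out (column A already has a 3). D4 is out (column D already has a 3). E4 is out (box 5 already has a 3). F4 is out (column F already has a 3). The remaining empty cells in row 4 are similarly blocked.
  So the only cell in row 4 that can hold 3 is B4.
  So B4 = 3.
For I3:
  Consider where 4 can go in column I.
  I1 is out (row 1 already has a 4). I4 is out (box 6 already has a 4). I5 is out (row 5 already has a 4). I7 is out (box 9 already has a 4). The remaining empty cells in column I are similarly blocked.
  So the only cell in column I that can hold 4 is I3.
  So I3 = 4.
For G7:
  Consider where 7 can go in box 9.
  H7 is out (column H already has a 7). I7 is out (column I already has a 7). G8 is out (row 8 already has a 7). I8 is out (row 8 already has a 7). The remaining empty cells in box 9 are similarly blocked.
  So the only cell in box 9 that can hold 7 is G7.
  So G7 = 7.

3,4,7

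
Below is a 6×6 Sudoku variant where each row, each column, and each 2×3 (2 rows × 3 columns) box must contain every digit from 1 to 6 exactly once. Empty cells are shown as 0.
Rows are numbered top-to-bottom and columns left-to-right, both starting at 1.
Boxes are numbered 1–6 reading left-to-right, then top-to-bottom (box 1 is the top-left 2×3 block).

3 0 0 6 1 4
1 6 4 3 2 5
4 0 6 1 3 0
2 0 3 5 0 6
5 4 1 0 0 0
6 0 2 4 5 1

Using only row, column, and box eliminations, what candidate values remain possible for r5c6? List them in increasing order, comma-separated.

2,3

Row 5 already contains {1, 4, 5}.
Column 6 already contains {1, 4, 5, 6}.
Its 2×3 block (box 6) already contains {1, 4, 5}.
Removing those from 1–6 leaves {2, 3} as the candidates for r5c6.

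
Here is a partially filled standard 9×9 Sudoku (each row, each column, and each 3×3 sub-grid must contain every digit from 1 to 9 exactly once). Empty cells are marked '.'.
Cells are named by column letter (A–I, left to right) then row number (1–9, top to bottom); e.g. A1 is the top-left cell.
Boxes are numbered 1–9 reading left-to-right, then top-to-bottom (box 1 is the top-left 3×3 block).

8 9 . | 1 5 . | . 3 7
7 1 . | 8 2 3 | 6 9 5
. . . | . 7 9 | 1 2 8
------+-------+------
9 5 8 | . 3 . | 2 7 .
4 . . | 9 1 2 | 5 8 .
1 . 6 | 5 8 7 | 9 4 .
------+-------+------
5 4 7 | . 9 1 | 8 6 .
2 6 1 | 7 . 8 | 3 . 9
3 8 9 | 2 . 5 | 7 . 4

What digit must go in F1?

Cell F1 itself could take any of {4, 6} by direct elimination.
Consider where 6 can go in row 1.
C1 is out (column C already has a 6).
G1 is out (column G already has a 6).
So the only cell in row 1 that can hold 6 is F1.
Therefore F1 = 6.

6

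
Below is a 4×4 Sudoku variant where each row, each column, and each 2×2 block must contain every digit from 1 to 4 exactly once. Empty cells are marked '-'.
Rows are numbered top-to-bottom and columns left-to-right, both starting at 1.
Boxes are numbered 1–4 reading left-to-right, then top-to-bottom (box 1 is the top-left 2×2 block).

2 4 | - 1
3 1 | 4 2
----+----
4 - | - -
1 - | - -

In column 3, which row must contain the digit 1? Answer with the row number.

3

Consider where 1 can go in column 3.
r1c3 is out (row 1 already has a 1).
r4c3 is out (row 4 already has a 1).
So the only cell in column 3 that can hold 1 is r3c3.
That is row 3.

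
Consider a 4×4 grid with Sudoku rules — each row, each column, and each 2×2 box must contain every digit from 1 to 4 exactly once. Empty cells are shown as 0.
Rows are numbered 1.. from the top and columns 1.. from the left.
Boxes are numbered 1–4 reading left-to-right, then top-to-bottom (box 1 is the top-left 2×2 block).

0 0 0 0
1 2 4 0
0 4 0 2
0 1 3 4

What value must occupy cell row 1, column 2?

Row 1 already contains {}.
Column 2 already contains {1, 2, 4}.
Its 2×2 block (box 1) already contains {1, 2}.
The only value from 1–4 not eliminated is 3, so row 1, column 2 = 3.

3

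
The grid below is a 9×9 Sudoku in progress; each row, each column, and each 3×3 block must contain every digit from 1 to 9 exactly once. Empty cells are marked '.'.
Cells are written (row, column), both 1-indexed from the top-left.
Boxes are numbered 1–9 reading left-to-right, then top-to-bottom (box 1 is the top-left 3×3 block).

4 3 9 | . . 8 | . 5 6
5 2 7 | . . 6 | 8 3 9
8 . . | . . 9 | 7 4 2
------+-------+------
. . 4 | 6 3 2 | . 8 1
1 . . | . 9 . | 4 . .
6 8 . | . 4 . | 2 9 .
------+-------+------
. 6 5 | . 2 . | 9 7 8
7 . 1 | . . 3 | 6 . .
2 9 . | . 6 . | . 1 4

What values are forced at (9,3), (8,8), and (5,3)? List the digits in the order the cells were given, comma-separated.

For (9,3):
  Consider where 8 can go in column 3.
  (3,3) is out (row 3 already has a 8).
  (5,3) is out (box 4 already has a 8).
  (6,3) is out (row 6 already has a 8).
  So the only cell in column 3 that can hold 8 is (9,3).
  So (9,3) = 8.
For (8,8):
  Row 8 already contains {1, 3, 6, 7}.
  Column 8 already contains {1, 3, 4, 5, 7, 8, 9}.
  Its 3×3 block (box 9) already contains {1, 4, 6, 7, 8, 9}.
  The only value from 1–9 not eliminated is 2, so (8,8) = 2.
For (5,3):
  Consider where 2 can go in row 5.
  (5,2) is out (column 2 already has a 2).
  (5,4) is out (box 5 already has a 2).
  (5,6) is out (column 6 already has a 2).
  (5,8) is out (box 6 already has a 2).
  (5,9) is out (column 9 already has a 2).
  So the only cell in row 5 that can hold 2 is (5,3).
  So (5,3) = 2.

8,2,2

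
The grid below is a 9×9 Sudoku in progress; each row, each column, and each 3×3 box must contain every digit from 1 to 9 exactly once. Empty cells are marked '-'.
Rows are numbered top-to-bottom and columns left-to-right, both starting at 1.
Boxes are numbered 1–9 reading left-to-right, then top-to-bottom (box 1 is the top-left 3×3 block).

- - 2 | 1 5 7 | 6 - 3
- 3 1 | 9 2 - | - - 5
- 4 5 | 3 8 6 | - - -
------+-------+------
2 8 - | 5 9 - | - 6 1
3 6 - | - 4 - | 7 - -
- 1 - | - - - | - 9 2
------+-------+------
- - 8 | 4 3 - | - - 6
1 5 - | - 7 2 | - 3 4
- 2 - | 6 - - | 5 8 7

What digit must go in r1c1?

Cell r1c1 itself could take any of {8, 9} by direct elimination.
Consider where 8 can go in row 1.
r1c2 is out (column 2 already has a 8).
r1c8 is out (column 8 already has a 8).
So the only cell in row 1 that can hold 8 is r1c1.
Therefore r1c1 = 8.

8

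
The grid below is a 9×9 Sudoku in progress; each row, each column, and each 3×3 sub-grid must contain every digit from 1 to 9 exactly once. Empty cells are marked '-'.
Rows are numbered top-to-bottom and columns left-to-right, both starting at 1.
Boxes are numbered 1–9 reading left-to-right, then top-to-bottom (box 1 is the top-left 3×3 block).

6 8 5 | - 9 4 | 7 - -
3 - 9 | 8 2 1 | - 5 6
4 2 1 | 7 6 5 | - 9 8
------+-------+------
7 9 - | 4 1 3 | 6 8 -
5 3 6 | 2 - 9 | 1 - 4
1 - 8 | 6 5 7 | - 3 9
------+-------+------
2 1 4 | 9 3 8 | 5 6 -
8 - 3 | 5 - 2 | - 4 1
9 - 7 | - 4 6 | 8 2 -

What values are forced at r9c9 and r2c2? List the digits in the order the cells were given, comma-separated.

3,7

For r9c9:
  Row 9 already contains {2, 4, 6, 7, 8, 9}.
  Column 9 already contains {1, 4, 6, 8, 9}.
  Its 3×3 block (box 9) already contains {1, 2, 4, 5, 6, 8}.
  The only value from 1–9 not eliminated is 3, so r9c9 = 3.
For r2c2:
  Row 2 already contains {1, 2, 3, 5, 6, 8, 9}.
  Column 2 already contains {1, 2, 3, 8, 9}.
  Its 3×3 block (box 1) already contains {1, 2, 3, 4, 5, 6, 8, 9}.
  The only value from 1–9 not eliminated is 7, so r2c2 = 7.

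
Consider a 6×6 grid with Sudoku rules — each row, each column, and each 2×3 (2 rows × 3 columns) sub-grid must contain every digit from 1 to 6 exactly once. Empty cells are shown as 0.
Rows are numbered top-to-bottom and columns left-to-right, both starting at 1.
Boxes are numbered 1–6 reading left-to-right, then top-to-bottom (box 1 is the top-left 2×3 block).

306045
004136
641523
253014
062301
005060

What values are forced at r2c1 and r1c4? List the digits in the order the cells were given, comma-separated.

5,2

For r2c1:
  Row 2 already contains {1, 3, 4, 6}.
  Column 1 already contains {2, 3, 6}.
  Its 2×3 block (box 1) already contains {3, 4, 6}.
  The only value from 1–6 not eliminated is 5, so r2c1 = 5.
For r1c4:
  Row 1 already contains {3, 4, 5, 6}.
  Column 4 already contains {1, 3, 5}.
  Its 2×3 block (box 2) already contains {1, 3, 4, 5, 6}.
  The only value from 1–6 not eliminated is 2, so r1c4 = 2.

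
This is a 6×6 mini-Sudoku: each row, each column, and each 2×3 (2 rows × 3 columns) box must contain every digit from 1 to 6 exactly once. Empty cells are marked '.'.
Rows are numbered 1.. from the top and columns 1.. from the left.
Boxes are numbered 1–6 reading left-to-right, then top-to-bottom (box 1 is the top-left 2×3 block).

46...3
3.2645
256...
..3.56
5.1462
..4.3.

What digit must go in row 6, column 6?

1

Row 6 already contains {3, 4}.
Column 6 already contains {2, 3, 5, 6}.
Its 2×3 block (box 6) already contains {2, 3, 4, 6}.
The only value from 1–6 not eliminated is 1, so row 6, column 6 = 1.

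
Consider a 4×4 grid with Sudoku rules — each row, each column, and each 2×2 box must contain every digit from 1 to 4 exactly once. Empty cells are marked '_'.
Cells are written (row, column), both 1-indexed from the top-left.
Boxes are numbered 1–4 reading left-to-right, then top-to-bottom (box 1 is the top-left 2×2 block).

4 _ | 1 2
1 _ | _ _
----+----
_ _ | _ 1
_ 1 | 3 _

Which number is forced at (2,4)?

Cell (2,4) itself could take any of {3, 4} by direct elimination.
Consider where 3 can go in box 2.
(2,3) is out (column 3 already has a 3).
So the only cell in box 2 that can hold 3 is (2,4).
Therefore (2,4) = 3.

3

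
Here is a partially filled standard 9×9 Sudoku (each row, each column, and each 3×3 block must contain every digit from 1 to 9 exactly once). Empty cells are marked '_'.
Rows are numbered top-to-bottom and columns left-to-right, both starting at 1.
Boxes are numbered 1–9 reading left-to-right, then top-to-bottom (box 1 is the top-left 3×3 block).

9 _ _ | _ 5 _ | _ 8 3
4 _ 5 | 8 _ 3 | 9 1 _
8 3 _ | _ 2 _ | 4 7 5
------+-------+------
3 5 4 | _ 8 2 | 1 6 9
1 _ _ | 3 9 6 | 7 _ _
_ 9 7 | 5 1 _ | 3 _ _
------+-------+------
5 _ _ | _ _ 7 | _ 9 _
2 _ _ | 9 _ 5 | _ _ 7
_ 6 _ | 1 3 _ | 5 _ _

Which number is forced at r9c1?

7

Row 9 already contains {1, 3, 5, 6}.
Column 1 already contains {1, 2, 3, 4, 5, 8, 9}.
Its 3×3 block (box 7) already contains {2, 5, 6}.
The only value from 1–9 not eliminated is 7, so r9c1 = 7.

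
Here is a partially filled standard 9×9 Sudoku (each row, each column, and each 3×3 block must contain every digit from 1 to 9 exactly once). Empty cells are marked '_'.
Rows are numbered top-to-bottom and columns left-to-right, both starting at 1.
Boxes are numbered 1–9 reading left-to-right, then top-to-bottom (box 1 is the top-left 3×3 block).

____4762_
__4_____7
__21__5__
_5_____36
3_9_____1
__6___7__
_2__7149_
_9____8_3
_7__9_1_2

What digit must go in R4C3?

Cell R4C3 itself could take any of {1, 7, 8} by direct elimination.
Consider where 7 can go in column 3.
R1C3 is out (row 1 already has a 7).
R7C3 is out (row 7 already has a 7).
R8C3 is out (box 7 already has a 7).
R9C3 is out (row 9 already has a 7).
So the only cell in column 3 that can hold 7 is R4C3.
Therefore R4C3 = 7.

7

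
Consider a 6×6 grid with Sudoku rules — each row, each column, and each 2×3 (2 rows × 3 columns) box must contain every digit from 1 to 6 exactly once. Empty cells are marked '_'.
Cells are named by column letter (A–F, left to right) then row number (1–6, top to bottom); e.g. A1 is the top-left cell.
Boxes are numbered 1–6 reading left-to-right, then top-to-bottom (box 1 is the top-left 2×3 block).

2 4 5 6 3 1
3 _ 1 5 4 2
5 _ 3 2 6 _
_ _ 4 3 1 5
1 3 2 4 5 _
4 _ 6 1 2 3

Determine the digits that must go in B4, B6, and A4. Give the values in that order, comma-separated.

For B4:
  Consider where 2 can go in box 3.
  B3 is out (row 3 already has a 2).
  A4 is out (column A already has a 2).
  So the only cell in box 3 that can hold 2 is B4.
  So B4 = 2.
For B6:
  Row 6 already contains {1, 2, 3, 4, 6}.
  Column B already contains {3, 4}.
  Its 2×3 block (box 5) already contains {1, 2, 3, 4, 6}.
  The only value from 1–6 not eliminated is 5, so B6 = 5.
For A4:
  Row 4 already contains {1, 3, 4, 5}.
  Column A already contains {1, 2, 3, 4, 5}.
  Its 2×3 block (box 3) already contains {3, 4, 5}.
  The only value from 1–6 not eliminated is 6, so A4 = 6.

2,5,6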